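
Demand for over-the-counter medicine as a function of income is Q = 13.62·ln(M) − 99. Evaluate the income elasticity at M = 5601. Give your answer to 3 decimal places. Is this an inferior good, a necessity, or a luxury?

At M = 5601: Q = 18.550.
dQ/dM = 13.62/M = 0.00243171 at this income.
η = (dQ/dM)·(M/Q) = 0.00243171 × (5601/18.550) = 0.734.
Since 0 < η < 1, the good is a necessity.

0.734 (necessity)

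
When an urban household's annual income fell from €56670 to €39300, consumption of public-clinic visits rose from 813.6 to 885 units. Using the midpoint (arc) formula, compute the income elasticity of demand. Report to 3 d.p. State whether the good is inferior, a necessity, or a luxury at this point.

-0.232 (inferior good)

ΔQ = 885 − 813.6 = 71.4; midpoint Q̄ = (813.6 + 885)/2 = 849.3.
ΔI = 39300 − 56670 = -17370; midpoint Ī = (56670 + 39300)/2 = 47985.
η = (ΔQ/Q̄) ÷ (ΔI/Ī) = (71.4/849.3) ÷ (-17370/47985) = -0.232.
η < 0 ⇒ inferior good.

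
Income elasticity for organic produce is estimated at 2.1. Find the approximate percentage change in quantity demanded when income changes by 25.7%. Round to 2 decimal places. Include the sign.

%ΔQ ≈ η × %ΔI = 2.1 × 25.7% = 53.97%.

53.97%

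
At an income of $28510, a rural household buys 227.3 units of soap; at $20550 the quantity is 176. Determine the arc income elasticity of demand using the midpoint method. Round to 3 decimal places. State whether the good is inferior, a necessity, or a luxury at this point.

ΔQ = 176 − 227.3 = -51.3; midpoint Q̄ = (227.3 + 176)/2 = 201.65.
ΔI = 20550 − 28510 = -7960; midpoint Ī = (28510 + 20550)/2 = 24530.
η = (ΔQ/Q̄) ÷ (ΔI/Ī) = (-51.3/201.65) ÷ (-7960/24530) = 0.784.
0 < η < 1 ⇒ necessity.

0.784 (necessity)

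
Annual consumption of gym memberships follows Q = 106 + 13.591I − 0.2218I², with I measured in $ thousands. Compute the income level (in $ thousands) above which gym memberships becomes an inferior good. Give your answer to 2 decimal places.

dQ/dI = 13.591 − 0.4436I.
The good is inferior where dQ/dI < 0. Setting dQ/dI = 0 gives I = 13.591 / 0.4436 = 30.64.

30.64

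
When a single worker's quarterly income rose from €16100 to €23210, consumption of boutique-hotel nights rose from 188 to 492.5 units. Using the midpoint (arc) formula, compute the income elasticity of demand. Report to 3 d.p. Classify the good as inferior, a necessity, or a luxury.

ΔQ = 492.5 − 188 = 304.5; midpoint Q̄ = (188 + 492.5)/2 = 340.25.
ΔI = 23210 − 16100 = 7110; midpoint Ī = (16100 + 23210)/2 = 19655.
η = (ΔQ/Q̄) ÷ (ΔI/Ī) = (304.5/340.25) ÷ (7110/19655) = 2.474.
η > 1 ⇒ luxury.

2.474 (luxury)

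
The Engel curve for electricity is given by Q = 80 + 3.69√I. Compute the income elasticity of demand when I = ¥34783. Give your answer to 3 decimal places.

0.448

At I = 34783: Q = 768.192.
dQ/dI = 3.69/(2√I) = 0.00989265 at this income.
η = (dQ/dI)·(I/Q) = 0.00989265 × (34783/768.192) = 0.448.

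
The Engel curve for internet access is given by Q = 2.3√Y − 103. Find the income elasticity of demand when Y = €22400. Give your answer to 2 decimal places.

At Y = 22400: Q = 241.232.
dQ/dY = 2.3/(2√Y) = 0.00768376 at this income.
η = (dQ/dY)·(Y/Q) = 0.00768376 × (22400/241.232) = 0.71.

0.71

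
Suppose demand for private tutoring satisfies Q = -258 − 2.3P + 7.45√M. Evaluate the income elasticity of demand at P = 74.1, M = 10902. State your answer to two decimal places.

At P = 74.1, M = 10902: Q = 349.444.
Holding P constant, ∂Q/∂M = 7.45/(2√M) = 0.0356758.
η_M = (∂Q/∂M)·(M/Q) = 0.0356758 × (10902/349.444) = 1.11.

1.11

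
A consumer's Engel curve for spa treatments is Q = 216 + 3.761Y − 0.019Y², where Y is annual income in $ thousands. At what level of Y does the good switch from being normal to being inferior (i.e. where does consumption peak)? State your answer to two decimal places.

dQ/dY = 3.761 − 0.038Y.
The good is inferior where dQ/dY < 0. Setting dQ/dY = 0 gives Y = 3.761 / 0.038 = 98.97.

98.97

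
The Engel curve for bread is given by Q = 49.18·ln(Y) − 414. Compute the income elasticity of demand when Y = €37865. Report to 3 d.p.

At Y = 37865: Q = 104.445.
dQ/dY = 49.18/Y = 0.00129882 at this income.
η = (dQ/dY)·(Y/Q) = 0.00129882 × (37865/104.445) = 0.471.

0.471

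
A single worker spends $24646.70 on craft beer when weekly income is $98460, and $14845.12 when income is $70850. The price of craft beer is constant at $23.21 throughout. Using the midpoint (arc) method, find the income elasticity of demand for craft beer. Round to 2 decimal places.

1.52

With a constant price, Q₁ = 24646.70/23.21 = 1061.900 and Q₂ = 14845.12/23.21 = 639.600 (equivalently, work directly with expenditure since P cancels).
Midpoint %ΔQ = (14845.12 − 24646.70)/19745.91 = -0.49639; midpoint %ΔI = (70850 − 98460)/84655 = -0.32615.
η = -0.49639 / -0.32615 = 1.52.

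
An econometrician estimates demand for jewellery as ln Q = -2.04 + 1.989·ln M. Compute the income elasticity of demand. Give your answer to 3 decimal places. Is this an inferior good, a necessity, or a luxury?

In a log-linear demand, the coefficient on ln M is the income elasticity.
So η = 1.989.
η > 1 ⇒ luxury.

1.989 (luxury)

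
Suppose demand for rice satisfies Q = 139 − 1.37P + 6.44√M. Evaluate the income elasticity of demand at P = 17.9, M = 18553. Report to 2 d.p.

At P = 17.9, M = 18553: Q = 991.666.
Holding P constant, ∂Q/∂M = 6.44/(2√M) = 0.0236401.
η_M = (∂Q/∂M)·(M/Q) = 0.0236401 × (18553/991.666) = 0.44.

0.44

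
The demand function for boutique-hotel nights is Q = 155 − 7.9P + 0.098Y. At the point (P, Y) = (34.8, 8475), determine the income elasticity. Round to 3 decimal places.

1.169

At P = 34.8, Y = 8475: Q = 710.630.
Holding P constant, ∂Q/∂Y = 0.098.
η_Y = (∂Q/∂Y)·(Y/Q) = 0.098 × (8475/710.630) = 1.169.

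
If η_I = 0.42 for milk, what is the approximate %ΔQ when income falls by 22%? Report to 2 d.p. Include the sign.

%ΔQ ≈ η × %ΔI = 0.42 × (-22%) = -9.24%.

-9.24%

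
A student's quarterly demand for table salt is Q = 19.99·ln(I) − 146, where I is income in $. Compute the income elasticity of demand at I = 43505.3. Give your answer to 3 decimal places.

At I = 43505.3: Q = 67.506.
dQ/dI = 19.99/I = 0.000459484 at this income.
η = (dQ/dI)·(I/Q) = 0.000459484 × (43505.3/67.506) = 0.296.

0.296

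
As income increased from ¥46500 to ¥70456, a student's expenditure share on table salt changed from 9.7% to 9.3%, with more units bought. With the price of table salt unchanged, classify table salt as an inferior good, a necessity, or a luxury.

necessity

Quantity rises but the budget share falls as income rises, so 0 < η < 1.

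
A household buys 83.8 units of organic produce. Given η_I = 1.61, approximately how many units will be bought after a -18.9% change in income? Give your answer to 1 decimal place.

%ΔQ ≈ η × %ΔI = 1.61 × (-18.9%) = -30.429%.
New Q ≈ 83.8 × (1 − 0.30429) = 58.3.

58.3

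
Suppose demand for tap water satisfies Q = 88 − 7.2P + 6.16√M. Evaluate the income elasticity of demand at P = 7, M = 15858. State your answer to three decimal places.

0.477

At P = 7, M = 15858: Q = 813.320.
Holding P constant, ∂Q/∂M = 6.16/(2√M) = 0.0244583.
η_M = (∂Q/∂M)·(M/Q) = 0.0244583 × (15858/813.320) = 0.477.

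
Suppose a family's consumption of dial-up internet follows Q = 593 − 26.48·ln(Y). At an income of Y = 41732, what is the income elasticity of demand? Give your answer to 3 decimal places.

-0.085

At Y = 41732: Q = 311.279.
dQ/dY = -26.48/Y = -0.000634525 at this income.
η = (dQ/dY)·(Y/Q) = -0.000634525 × (41732/311.279) = -0.085.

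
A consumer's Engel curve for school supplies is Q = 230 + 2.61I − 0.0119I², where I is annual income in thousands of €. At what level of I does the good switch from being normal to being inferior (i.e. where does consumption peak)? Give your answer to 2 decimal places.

109.66

dQ/dI = 2.61 − 0.0238I.
The good is inferior where dQ/dI < 0. Setting dQ/dI = 0 gives I = 2.61 / 0.0238 = 109.66.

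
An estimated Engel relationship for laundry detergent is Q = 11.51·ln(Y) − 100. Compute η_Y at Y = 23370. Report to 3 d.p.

0.729

At Y = 23370: Q = 15.781.
dQ/dY = 11.51/Y = 0.000492512 at this income.
η = (dQ/dY)·(Y/Q) = 0.000492512 × (23370/15.781) = 0.729.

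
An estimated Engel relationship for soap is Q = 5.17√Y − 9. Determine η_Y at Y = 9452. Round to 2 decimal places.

At Y = 9452: Q = 493.635.
dQ/dY = 5.17/(2√Y) = 0.0265888 at this income.
η = (dQ/dY)·(Y/Q) = 0.0265888 × (9452/493.635) = 0.51.

0.51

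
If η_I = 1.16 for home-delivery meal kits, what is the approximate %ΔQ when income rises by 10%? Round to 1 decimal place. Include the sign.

%ΔQ ≈ η × %ΔI = 1.16 × 10% = 11.6%.

11.6%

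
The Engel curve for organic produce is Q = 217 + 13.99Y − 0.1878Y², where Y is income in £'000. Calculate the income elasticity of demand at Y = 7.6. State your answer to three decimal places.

At Y = 7.6: Q = 312.4767.
dQ/dY = 13.99 − 0.3756Y = 11.13544.
η = (dQ/dY)·(Y/Q) = 11.13544 × (7.6/312.4767) = 0.271.

0.271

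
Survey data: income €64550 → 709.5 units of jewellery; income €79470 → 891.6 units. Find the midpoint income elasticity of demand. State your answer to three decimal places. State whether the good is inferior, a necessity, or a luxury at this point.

1.098 (luxury)

ΔQ = 891.6 − 709.5 = 182.1; midpoint Q̄ = (709.5 + 891.6)/2 = 800.55.
ΔI = 79470 − 64550 = 14920; midpoint Ī = (64550 + 79470)/2 = 72010.
η = (ΔQ/Q̄) ÷ (ΔI/Ī) = (182.1/800.55) ÷ (14920/72010) = 1.098.
η > 1 ⇒ luxury.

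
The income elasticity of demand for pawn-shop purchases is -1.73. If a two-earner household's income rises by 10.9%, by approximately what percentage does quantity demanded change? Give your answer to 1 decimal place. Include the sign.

%ΔQ ≈ η × %ΔI = -1.73 × 10.9% = -18.9%.

-18.9%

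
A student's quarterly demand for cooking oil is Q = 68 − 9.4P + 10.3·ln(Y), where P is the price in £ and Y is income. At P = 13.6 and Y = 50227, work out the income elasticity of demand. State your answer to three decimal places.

At P = 13.6, Y = 50227: Q = 51.650.
Holding P constant, ∂Q/∂Y = 10.3/Y = 0.000205069.
η_Y = (∂Q/∂Y)·(Y/Q) = 0.000205069 × (50227/51.650) = 0.199.

0.199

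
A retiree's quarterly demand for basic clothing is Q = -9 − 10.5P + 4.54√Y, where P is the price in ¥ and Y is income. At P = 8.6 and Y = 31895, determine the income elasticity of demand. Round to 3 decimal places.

At P = 8.6, Y = 31895: Q = 711.506.
Holding P constant, ∂Q/∂Y = 4.54/(2√Y) = 0.0127106.
η_Y = (∂Q/∂Y)·(Y/Q) = 0.0127106 × (31895/711.506) = 0.570.

0.570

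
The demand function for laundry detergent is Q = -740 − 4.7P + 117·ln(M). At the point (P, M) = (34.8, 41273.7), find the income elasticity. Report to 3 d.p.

0.344

At P = 34.8, M = 41273.7: Q = 339.914.
Holding P constant, ∂Q/∂M = 117/M = 0.00283473.
η_M = (∂Q/∂M)·(M/Q) = 0.00283473 × (41273.7/339.914) = 0.344.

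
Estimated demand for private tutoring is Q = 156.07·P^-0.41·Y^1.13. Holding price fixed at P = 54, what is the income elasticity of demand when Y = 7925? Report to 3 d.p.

1.130

For a multiplicative demand Q = A·P^α·Y^β, the income elasticity is β everywhere.
Here β = 1.13, so η = 1.130.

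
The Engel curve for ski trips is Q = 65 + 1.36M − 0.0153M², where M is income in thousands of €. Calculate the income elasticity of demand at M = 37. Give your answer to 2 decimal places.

0.09

At M = 37: Q = 94.3743.
dQ/dM = 1.36 − 0.0306M = 0.22780.
η = (dQ/dM)·(M/Q) = 0.22780 × (37/94.3743) = 0.09.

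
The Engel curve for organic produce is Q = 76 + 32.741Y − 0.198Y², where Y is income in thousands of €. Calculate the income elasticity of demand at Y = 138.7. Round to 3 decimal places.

At Y = 138.7: Q = 808.1141.
dQ/dY = 32.741 − 0.396Y = -22.18420.
η = (dQ/dY)·(Y/Q) = -22.18420 × (138.7/808.1141) = -3.808.

-3.808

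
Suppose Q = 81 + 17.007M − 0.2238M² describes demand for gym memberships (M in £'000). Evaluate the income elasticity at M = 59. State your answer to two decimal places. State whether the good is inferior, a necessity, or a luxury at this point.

At M = 59: Q = 305.3652.
dQ/dM = 17.007 − 0.4476M = -9.40140.
η = (dQ/dM)·(M/Q) = -9.40140 × (59/305.3652) = -1.82.
η < 0 ⇒ inferior good.

-1.82 (inferior good)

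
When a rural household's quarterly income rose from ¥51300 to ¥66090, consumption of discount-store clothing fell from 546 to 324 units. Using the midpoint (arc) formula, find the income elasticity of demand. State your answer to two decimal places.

-2.03

ΔQ = 324 − 546 = -222; midpoint Q̄ = (546 + 324)/2 = 435.
ΔI = 66090 − 51300 = 14790; midpoint Ī = (51300 + 66090)/2 = 58695.
η = (ΔQ/Q̄) ÷ (ΔI/Ī) = (-222/435) ÷ (14790/58695) = -2.03.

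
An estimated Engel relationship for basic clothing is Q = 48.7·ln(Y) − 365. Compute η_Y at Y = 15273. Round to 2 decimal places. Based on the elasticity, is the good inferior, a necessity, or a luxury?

At Y = 15273: Q = 104.168.
dQ/dY = 48.7/Y = 0.00318863 at this income.
η = (dQ/dY)·(Y/Q) = 0.00318863 × (15273/104.168) = 0.47.
Since 0 < η < 1, the good is a necessity.

0.47 (necessity)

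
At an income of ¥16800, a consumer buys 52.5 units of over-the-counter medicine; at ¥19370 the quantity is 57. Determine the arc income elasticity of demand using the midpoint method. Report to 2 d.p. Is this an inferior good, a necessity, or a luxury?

ΔQ = 57 − 52.5 = 4.5; midpoint Q̄ = (52.5 + 57)/2 = 54.75.
ΔI = 19370 − 16800 = 2570; midpoint Ī = (16800 + 19370)/2 = 18085.
η = (ΔQ/Q̄) ÷ (ΔI/Ī) = (4.5/54.75) ÷ (2570/18085) = 0.58.
0 < η < 1 ⇒ necessity.

0.58 (necessity)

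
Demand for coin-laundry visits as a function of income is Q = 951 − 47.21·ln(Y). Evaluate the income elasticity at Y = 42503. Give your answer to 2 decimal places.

-0.11

At Y = 42503: Q = 447.867.
dQ/dY = -47.21/Y = -0.00111075 at this income.
η = (dQ/dY)·(Y/Q) = -0.00111075 × (42503/447.867) = -0.11.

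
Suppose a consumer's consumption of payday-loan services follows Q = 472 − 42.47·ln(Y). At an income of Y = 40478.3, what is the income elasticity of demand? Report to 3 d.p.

At Y = 40478.3: Q = 21.456.
dQ/dY = -42.47/Y = -0.0010492 at this income.
η = (dQ/dY)·(Y/Q) = -0.0010492 × (40478.3/21.456) = -1.979.

-1.979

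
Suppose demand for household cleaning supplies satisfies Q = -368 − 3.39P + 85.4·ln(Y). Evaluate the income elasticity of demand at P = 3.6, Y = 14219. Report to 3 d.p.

At P = 3.6, Y = 14219: Q = 436.419.
Holding P constant, ∂Q/∂Y = 85.4/Y = 0.00600605.
η_Y = (∂Q/∂Y)·(Y/Q) = 0.00600605 × (14219/436.419) = 0.196.

0.196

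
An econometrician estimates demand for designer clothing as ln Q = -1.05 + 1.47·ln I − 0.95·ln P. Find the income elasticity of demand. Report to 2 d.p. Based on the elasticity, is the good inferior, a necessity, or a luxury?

In a log-linear demand, the coefficient on ln I is the income elasticity.
So η = 1.47.
η > 1 ⇒ luxury.

1.47 (luxury)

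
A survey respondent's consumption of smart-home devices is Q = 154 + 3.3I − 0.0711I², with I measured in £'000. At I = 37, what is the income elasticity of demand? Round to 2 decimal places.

-0.41

At I = 37: Q = 178.7641.
dQ/dI = 3.3 − 0.1422I = -1.96140.
η = (dQ/dI)·(I/Q) = -1.96140 × (37/178.7641) = -0.41.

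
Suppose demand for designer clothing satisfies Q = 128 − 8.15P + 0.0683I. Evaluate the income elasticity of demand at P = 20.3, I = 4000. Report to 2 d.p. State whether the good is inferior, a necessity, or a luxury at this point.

At P = 20.3, I = 4000: Q = 235.755.
Holding P constant, ∂Q/∂I = 0.0683.
η_I = (∂Q/∂I)·(I/Q) = 0.0683 × (4000/235.755) = 1.16.
Since η > 1, this is a luxury.

1.16 (luxury)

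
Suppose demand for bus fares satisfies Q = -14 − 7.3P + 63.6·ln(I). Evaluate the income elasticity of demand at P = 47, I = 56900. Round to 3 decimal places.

At P = 47, I = 56900: Q = 339.260.
Holding P constant, ∂Q/∂I = 63.6/I = 0.00111775.
η_I = (∂Q/∂I)·(I/Q) = 0.00111775 × (56900/339.260) = 0.187.

0.187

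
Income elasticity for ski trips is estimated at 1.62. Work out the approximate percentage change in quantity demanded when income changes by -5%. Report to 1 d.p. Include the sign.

-8.1%

%ΔQ ≈ η × %ΔI = 1.62 × (-5%) = -8.1%.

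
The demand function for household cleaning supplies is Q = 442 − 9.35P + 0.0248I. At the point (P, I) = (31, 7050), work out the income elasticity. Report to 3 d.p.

At P = 31, I = 7050: Q = 326.990.
Holding P constant, ∂Q/∂I = 0.0248.
η_I = (∂Q/∂I)·(I/Q) = 0.0248 × (7050/326.990) = 0.535.

0.535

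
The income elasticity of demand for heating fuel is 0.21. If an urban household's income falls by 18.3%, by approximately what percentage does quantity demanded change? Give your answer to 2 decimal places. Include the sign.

-3.84%

%ΔQ ≈ η × %ΔI = 0.21 × (-18.3%) = -3.84%.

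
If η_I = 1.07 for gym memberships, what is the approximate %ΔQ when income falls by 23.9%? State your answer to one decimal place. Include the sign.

%ΔQ ≈ η × %ΔI = 1.07 × (-23.9%) = -25.6%.

-25.6%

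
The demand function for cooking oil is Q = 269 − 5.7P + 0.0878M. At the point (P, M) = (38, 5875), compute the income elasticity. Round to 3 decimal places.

At P = 38, M = 5875: Q = 568.225.
Holding P constant, ∂Q/∂M = 0.0878.
η_M = (∂Q/∂M)·(M/Q) = 0.0878 × (5875/568.225) = 0.908.

0.908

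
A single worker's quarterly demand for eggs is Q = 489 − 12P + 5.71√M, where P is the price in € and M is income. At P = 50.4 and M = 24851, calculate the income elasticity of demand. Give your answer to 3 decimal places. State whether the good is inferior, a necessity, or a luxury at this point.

0.574 (necessity)

At P = 50.4, M = 24851: Q = 784.336.
Holding P constant, ∂Q/∂M = 5.71/(2√M) = 0.0181107.
η_M = (∂Q/∂M)·(M/Q) = 0.0181107 × (24851/784.336) = 0.574.
Since 0 < η < 1, this is a necessity.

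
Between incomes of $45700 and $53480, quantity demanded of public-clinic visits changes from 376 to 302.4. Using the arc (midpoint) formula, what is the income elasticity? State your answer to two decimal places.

-1.38

ΔQ = 302.4 − 376 = -73.6; midpoint Q̄ = (376 + 302.4)/2 = 339.2.
ΔI = 53480 − 45700 = 7780; midpoint Ī = (45700 + 53480)/2 = 49590.
η = (ΔQ/Q̄) ÷ (ΔI/Ī) = (-73.6/339.2) ÷ (7780/49590) = -1.38.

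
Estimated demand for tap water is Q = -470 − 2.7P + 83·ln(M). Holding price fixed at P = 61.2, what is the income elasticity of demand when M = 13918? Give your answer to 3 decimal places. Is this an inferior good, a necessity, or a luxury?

0.530 (necessity)

At P = 61.2, M = 13918: Q = 156.658.
Holding P constant, ∂Q/∂M = 83/M = 0.0059635.
η_M = (∂Q/∂M)·(M/Q) = 0.0059635 × (13918/156.658) = 0.530.
Since 0 < η < 1, this is a necessity.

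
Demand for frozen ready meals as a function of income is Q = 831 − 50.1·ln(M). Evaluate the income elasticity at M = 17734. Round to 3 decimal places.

-0.147

At M = 17734: Q = 340.860.
dQ/dM = -50.1/M = -0.00282508 at this income.
η = (dQ/dM)·(M/Q) = -0.00282508 × (17734/340.860) = -0.147.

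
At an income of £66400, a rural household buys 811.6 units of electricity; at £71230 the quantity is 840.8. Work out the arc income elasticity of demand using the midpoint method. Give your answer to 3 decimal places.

ΔQ = 840.8 − 811.6 = 29.2; midpoint Q̄ = (811.6 + 840.8)/2 = 826.2.
ΔI = 71230 − 66400 = 4830; midpoint Ī = (66400 + 71230)/2 = 68815.
η = (ΔQ/Q̄) ÷ (ΔI/Ī) = (29.2/826.2) ÷ (4830/68815) = 0.504.

0.504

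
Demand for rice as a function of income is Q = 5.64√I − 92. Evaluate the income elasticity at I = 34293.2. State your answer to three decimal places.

At I = 34293.2: Q = 952.439.
dQ/dI = 5.64/(2√I) = 0.0152281 at this income.
η = (dQ/dI)·(I/Q) = 0.0152281 × (34293.2/952.439) = 0.548.

0.548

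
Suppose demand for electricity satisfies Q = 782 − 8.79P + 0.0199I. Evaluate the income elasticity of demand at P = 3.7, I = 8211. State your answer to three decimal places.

At P = 3.7, I = 8211: Q = 912.876.
Holding P constant, ∂Q/∂I = 0.0199.
η_I = (∂Q/∂I)·(I/Q) = 0.0199 × (8211/912.876) = 0.179.

0.179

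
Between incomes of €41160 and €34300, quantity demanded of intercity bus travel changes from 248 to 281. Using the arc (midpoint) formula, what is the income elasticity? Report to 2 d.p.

-0.69

ΔQ = 281 − 248 = 33; midpoint Q̄ = (248 + 281)/2 = 264.5.
ΔI = 34300 − 41160 = -6860; midpoint Ī = (41160 + 34300)/2 = 37730.
η = (ΔQ/Q̄) ÷ (ΔI/Ī) = (33/264.5) ÷ (-6860/37730) = -0.69.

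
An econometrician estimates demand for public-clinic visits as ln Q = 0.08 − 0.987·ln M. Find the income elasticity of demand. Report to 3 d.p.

In a log-linear demand, the coefficient on ln M is the income elasticity.
So η = -0.987.

-0.987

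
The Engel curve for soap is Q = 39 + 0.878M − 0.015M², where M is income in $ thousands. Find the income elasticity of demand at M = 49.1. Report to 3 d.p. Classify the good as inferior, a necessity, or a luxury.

At M = 49.1: Q = 45.9477.
dQ/dM = 0.878 − 0.03M = -0.59500.
η = (dQ/dM)·(M/Q) = -0.59500 × (49.1/45.9477) = -0.636.
η < 0 ⇒ inferior good.

-0.636 (inferior good)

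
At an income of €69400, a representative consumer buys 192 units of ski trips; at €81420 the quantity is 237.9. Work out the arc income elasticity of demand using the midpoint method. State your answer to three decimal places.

1.340

ΔQ = 237.9 − 192 = 45.9; midpoint Q̄ = (192 + 237.9)/2 = 214.95.
ΔI = 81420 − 69400 = 12020; midpoint Ī = (69400 + 81420)/2 = 75410.
η = (ΔQ/Q̄) ÷ (ΔI/Ī) = (45.9/214.95) ÷ (12020/75410) = 1.340.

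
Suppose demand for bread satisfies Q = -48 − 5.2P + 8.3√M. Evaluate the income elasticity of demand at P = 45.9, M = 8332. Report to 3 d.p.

0.804

At P = 45.9, M = 8332: Q = 470.942.
Holding P constant, ∂Q/∂M = 8.3/(2√M) = 0.0454646.
η_M = (∂Q/∂M)·(M/Q) = 0.0454646 × (8332/470.942) = 0.804.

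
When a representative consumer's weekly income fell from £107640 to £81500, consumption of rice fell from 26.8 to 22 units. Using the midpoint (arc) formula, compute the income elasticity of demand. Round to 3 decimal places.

ΔQ = 22 − 26.8 = -4.8; midpoint Q̄ = (26.8 + 22)/2 = 24.4.
ΔI = 81500 − 107640 = -26140; midpoint Ī = (107640 + 81500)/2 = 94570.
η = (ΔQ/Q̄) ÷ (ΔI/Ī) = (-4.8/24.4) ÷ (-26140/94570) = 0.712.

0.712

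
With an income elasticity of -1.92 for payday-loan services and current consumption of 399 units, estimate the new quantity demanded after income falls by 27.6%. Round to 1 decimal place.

610.4

%ΔQ ≈ η × %ΔI = -1.92 × (-27.6%) = 52.992%.
New Q ≈ 399 × (1 + 0.52992) = 610.4.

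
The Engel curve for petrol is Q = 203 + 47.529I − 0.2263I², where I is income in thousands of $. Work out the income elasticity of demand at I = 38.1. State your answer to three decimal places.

At I = 38.1: Q = 1685.3556.
dQ/dI = 47.529 − 0.4526I = 30.28494.
η = (dQ/dI)·(I/Q) = 30.28494 × (38.1/1685.3556) = 0.685.

0.685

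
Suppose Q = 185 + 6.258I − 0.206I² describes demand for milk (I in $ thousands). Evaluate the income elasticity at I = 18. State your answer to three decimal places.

-0.090

At I = 18: Q = 230.9000.
dQ/dI = 6.258 − 0.412I = -1.15800.
η = (dQ/dI)·(I/Q) = -1.15800 × (18/230.9000) = -0.090.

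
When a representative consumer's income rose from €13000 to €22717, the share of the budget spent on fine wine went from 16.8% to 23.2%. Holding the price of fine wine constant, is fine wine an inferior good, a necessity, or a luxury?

luxury

The budget share rises as income rises, so η > 1.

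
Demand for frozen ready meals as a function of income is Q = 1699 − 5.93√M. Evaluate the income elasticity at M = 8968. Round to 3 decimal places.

At M = 8968: Q = 1137.432.
dQ/dM = -5.93/(2√M) = -0.0313096 at this income.
η = (dQ/dM)·(M/Q) = -0.0313096 × (8968/1137.432) = -0.247.

-0.247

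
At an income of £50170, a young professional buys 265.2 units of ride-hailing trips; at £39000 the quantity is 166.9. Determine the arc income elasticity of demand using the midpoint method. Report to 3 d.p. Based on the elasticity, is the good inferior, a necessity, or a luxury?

ΔQ = 166.9 − 265.2 = -98.3; midpoint Q̄ = (265.2 + 166.9)/2 = 216.05.
ΔI = 39000 − 50170 = -11170; midpoint Ī = (50170 + 39000)/2 = 44585.
η = (ΔQ/Q̄) ÷ (ΔI/Ī) = (-98.3/216.05) ÷ (-11170/44585) = 1.816.
η > 1 ⇒ luxury.

1.816 (luxury)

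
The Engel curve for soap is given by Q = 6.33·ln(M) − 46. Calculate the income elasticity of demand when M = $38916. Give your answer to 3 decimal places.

0.303

At M = 38916: Q = 20.903.
dQ/dM = 6.33/M = 0.000162658 at this income.
η = (dQ/dM)·(M/Q) = 0.000162658 × (38916/20.903) = 0.303.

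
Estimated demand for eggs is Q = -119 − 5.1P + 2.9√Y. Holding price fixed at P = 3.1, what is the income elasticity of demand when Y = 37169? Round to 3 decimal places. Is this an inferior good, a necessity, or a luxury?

0.659 (necessity)

At P = 3.1, Y = 37169: Q = 424.289.
Holding P constant, ∂Q/∂Y = 2.9/(2√Y) = 0.00752103.
η_Y = (∂Q/∂Y)·(Y/Q) = 0.00752103 × (37169/424.289) = 0.659.
Since 0 < η < 1, this is a necessity.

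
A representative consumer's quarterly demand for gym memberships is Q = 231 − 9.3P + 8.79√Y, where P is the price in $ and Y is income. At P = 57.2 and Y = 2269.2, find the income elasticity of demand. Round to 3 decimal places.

At P = 57.2, Y = 2269.2: Q = 117.762.
Holding P constant, ∂Q/∂Y = 8.79/(2√Y) = 0.0922619.
η_Y = (∂Q/∂Y)·(Y/Q) = 0.0922619 × (2269.2/117.762) = 1.778.

1.778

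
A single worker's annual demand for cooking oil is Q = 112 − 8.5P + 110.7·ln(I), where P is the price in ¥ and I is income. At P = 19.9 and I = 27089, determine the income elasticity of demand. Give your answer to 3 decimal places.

At P = 19.9, I = 27089: Q = 1072.752.
Holding P constant, ∂Q/∂I = 110.7/I = 0.00408653.
η_I = (∂Q/∂I)·(I/Q) = 0.00408653 × (27089/1072.752) = 0.103.

0.103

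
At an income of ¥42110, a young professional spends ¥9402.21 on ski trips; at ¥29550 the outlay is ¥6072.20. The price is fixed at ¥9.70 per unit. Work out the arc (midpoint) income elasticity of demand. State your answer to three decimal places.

1.228

With a constant price, Q₁ = 9402.21/9.70 = 969.300 and Q₂ = 6072.20/9.70 = 626.000 (equivalently, work directly with expenditure since P cancels).
Midpoint %ΔQ = (6072.20 − 9402.21)/7737.21 = -0.43039; midpoint %ΔI = (29550 − 42110)/35830 = -0.35054.
η = -0.43039 / -0.35054 = 1.228.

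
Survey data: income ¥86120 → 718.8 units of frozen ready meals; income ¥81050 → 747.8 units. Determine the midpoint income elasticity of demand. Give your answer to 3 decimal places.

-0.652

ΔQ = 747.8 − 718.8 = 29; midpoint Q̄ = (718.8 + 747.8)/2 = 733.3.
ΔI = 81050 − 86120 = -5070; midpoint Ī = (86120 + 81050)/2 = 83585.
η = (ΔQ/Q̄) ÷ (ΔI/Ī) = (29/733.3) ÷ (-5070/83585) = -0.652.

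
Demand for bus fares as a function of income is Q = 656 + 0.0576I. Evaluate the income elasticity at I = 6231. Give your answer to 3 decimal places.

At I = 6231: Q = 1014.906.
dQ/dI = 0.0576.
η = (dQ/dI)·(I/Q) = 0.0576 × (6231/1014.906) = 0.354.

0.354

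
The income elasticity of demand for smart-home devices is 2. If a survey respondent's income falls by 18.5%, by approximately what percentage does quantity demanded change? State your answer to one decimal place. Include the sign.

%ΔQ ≈ η × %ΔI = 2 × (-18.5%) = -37.0%.

-37.0%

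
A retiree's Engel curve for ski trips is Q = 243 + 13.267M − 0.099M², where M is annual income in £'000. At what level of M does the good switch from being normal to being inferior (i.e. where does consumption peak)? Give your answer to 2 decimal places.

67.01

dQ/dM = 13.267 − 0.198M.
The good is inferior where dQ/dM < 0. Setting dQ/dM = 0 gives M = 13.267 / 0.198 = 67.01.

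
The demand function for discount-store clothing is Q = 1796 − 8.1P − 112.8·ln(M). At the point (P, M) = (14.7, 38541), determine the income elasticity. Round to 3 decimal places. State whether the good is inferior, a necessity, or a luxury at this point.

-0.232 (inferior good)

At P = 14.7, M = 38541: Q = 485.821.
Holding P constant, ∂Q/∂M = -112.8/M = -0.00292675.
η_M = (∂Q/∂M)·(M/Q) = -0.00292675 × (38541/485.821) = -0.232.
Since η < 0, this is an inferior good.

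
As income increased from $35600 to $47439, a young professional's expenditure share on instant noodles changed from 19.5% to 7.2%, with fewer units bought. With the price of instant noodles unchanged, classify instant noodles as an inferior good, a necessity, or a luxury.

Quantity demanded falls as income rises, so η < 0.

inferior good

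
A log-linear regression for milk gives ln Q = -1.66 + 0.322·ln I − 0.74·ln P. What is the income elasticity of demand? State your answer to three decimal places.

In a log-linear demand, the coefficient on ln I is the income elasticity.
So η = 0.322.

0.322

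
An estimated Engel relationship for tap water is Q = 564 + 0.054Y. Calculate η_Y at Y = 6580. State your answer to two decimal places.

At Y = 6580: Q = 919.320.
dQ/dY = 0.054.
η = (dQ/dY)·(Y/Q) = 0.054 × (6580/919.320) = 0.39.

0.39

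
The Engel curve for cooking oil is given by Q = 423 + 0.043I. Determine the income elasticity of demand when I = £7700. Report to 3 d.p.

At I = 7700: Q = 754.100.
dQ/dI = 0.043.
η = (dQ/dI)·(I/Q) = 0.043 × (7700/754.100) = 0.439.

0.439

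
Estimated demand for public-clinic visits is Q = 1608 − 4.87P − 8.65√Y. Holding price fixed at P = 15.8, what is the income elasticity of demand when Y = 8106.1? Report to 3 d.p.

-0.518

At P = 15.8, Y = 8106.1: Q = 752.261.
Holding P constant, ∂Q/∂Y = -8.65/(2√Y) = -0.0480375.
η_Y = (∂Q/∂Y)·(Y/Q) = -0.0480375 × (8106.1/752.261) = -0.518.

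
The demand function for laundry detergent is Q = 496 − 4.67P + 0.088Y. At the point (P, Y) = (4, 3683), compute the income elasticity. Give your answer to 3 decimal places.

At P = 4, Y = 3683: Q = 801.424.
Holding P constant, ∂Q/∂Y = 0.088.
η_Y = (∂Q/∂Y)·(Y/Q) = 0.088 × (3683/801.424) = 0.404.

0.404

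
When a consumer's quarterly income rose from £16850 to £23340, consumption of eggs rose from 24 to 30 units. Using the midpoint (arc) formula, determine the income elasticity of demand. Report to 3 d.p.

0.688

ΔQ = 30 − 24 = 6; midpoint Q̄ = (24 + 30)/2 = 27.
ΔI = 23340 − 16850 = 6490; midpoint Ī = (16850 + 23340)/2 = 20095.
η = (ΔQ/Q̄) ÷ (ΔI/Ī) = (6/27) ÷ (6490/20095) = 0.688.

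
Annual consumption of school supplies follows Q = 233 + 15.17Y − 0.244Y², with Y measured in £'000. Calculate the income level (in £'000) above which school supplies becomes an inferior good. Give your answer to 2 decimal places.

dQ/dY = 15.17 − 0.488Y.
The good is inferior where dQ/dY < 0. Setting dQ/dY = 0 gives Y = 15.17 / 0.488 = 31.09.

31.09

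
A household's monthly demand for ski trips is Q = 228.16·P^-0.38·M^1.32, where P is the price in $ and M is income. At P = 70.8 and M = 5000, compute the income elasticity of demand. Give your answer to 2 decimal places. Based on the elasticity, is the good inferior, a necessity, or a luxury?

1.32 (luxury)

For a multiplicative demand Q = A·P^α·M^β, the income elasticity is β everywhere.
Here β = 1.32, so η = 1.32.
Since η > 1, this is a luxury.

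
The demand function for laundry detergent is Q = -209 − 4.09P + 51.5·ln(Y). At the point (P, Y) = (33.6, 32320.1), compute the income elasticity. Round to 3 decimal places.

0.273

At P = 33.6, Y = 32320.1: Q = 188.323.
Holding P constant, ∂Q/∂Y = 51.5/Y = 0.00159344.
η_Y = (∂Q/∂Y)·(Y/Q) = 0.00159344 × (32320.1/188.323) = 0.273.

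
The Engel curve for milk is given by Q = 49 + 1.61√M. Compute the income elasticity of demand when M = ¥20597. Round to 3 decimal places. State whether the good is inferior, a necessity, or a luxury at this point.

0.413 (necessity)

At M = 20597: Q = 280.062.
dQ/dM = 1.61/(2√M) = 0.00560911 at this income.
η = (dQ/dM)·(M/Q) = 0.00560911 × (20597/280.062) = 0.413.
Since 0 < η < 1, the good is a necessity.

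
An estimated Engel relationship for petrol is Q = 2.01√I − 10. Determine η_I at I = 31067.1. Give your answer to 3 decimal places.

At I = 31067.1: Q = 344.280.
dQ/dI = 2.01/(2√I) = 0.00570185 at this income.
η = (dQ/dI)·(I/Q) = 0.00570185 × (31067.1/344.280) = 0.515.

0.515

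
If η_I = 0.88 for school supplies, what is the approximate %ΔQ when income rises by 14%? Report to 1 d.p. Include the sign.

%ΔQ ≈ η × %ΔI = 0.88 × 14% = 12.3%.

12.3%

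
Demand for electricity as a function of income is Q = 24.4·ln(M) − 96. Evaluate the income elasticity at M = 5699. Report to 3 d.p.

At M = 5699: Q = 115.012.
dQ/dM = 24.4/M = 0.00428145 at this income.
η = (dQ/dM)·(M/Q) = 0.00428145 × (5699/115.012) = 0.212.

0.212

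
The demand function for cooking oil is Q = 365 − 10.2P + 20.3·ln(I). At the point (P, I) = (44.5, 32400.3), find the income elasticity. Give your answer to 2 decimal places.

At P = 44.5, I = 32400.3: Q = 121.934.
Holding P constant, ∂Q/∂I = 20.3/I = 0.000626537.
η_I = (∂Q/∂I)·(I/Q) = 0.000626537 × (32400.3/121.934) = 0.17.

0.17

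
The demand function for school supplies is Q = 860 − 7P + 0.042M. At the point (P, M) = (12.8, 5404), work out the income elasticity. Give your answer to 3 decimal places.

At P = 12.8, M = 5404: Q = 997.368.
Holding P constant, ∂Q/∂M = 0.042.
η_M = (∂Q/∂M)·(M/Q) = 0.042 × (5404/997.368) = 0.228.

0.228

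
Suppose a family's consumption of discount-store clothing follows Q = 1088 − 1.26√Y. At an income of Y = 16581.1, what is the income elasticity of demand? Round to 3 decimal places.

At Y = 16581.1: Q = 925.753.
dQ/dY = -1.26/(2√Y) = -0.00489253 at this income.
η = (dQ/dY)·(Y/Q) = -0.00489253 × (16581.1/925.753) = -0.088.

-0.088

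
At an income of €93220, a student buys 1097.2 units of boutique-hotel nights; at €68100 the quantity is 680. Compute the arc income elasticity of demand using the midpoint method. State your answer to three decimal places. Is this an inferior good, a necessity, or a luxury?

ΔQ = 680 − 1097.2 = -417.2; midpoint Q̄ = (1097.2 + 680)/2 = 888.6.
ΔI = 68100 − 93220 = -25120; midpoint Ī = (93220 + 68100)/2 = 80660.
η = (ΔQ/Q̄) ÷ (ΔI/Ī) = (-417.2/888.6) ÷ (-25120/80660) = 1.508.
η > 1 ⇒ luxury.

1.508 (luxury)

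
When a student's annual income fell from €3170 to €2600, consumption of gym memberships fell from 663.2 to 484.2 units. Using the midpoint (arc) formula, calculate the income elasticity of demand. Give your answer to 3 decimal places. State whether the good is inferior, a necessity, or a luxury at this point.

1.579 (luxury)

ΔQ = 484.2 − 663.2 = -179; midpoint Q̄ = (663.2 + 484.2)/2 = 573.7.
ΔI = 2600 − 3170 = -570; midpoint Ī = (3170 + 2600)/2 = 2885.
η = (ΔQ/Q̄) ÷ (ΔI/Ī) = (-179/573.7) ÷ (-570/2885) = 1.579.
η > 1 ⇒ luxury.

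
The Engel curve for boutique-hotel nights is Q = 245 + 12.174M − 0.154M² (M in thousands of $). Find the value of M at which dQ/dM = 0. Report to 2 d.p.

39.53

dQ/dM = 12.174 − 0.308M.
The good is inferior where dQ/dM < 0. Setting dQ/dM = 0 gives M = 12.174 / 0.308 = 39.53.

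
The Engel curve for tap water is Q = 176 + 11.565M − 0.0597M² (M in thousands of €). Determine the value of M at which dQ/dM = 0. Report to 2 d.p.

dQ/dM = 11.565 − 0.1194M.
The good is inferior where dQ/dM < 0. Setting dQ/dM = 0 gives M = 11.565 / 0.1194 = 96.86.

96.86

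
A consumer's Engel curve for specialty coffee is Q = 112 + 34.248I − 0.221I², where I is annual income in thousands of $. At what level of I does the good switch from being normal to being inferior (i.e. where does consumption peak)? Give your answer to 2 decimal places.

77.48

dQ/dI = 34.248 − 0.442I.
The good is inferior where dQ/dI < 0. Setting dQ/dI = 0 gives I = 34.248 / 0.442 = 77.48.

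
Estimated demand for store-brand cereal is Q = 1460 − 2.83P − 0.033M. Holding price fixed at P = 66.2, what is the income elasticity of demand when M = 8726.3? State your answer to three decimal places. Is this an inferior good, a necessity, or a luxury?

-0.292 (inferior good)

At P = 66.2, M = 8726.3: Q = 984.686.
Holding P constant, ∂Q/∂M = −0.033.
η_M = (∂Q/∂M)·(M/Q) = -0.033 × (8726.3/984.686) = -0.292.
Since η < 0, this is an inferior good.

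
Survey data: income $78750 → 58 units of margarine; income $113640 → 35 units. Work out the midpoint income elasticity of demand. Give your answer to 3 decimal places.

ΔQ = 35 − 58 = -23; midpoint Q̄ = (58 + 35)/2 = 46.5.
ΔI = 113640 − 78750 = 34890; midpoint Ī = (78750 + 113640)/2 = 96195.
η = (ΔQ/Q̄) ÷ (ΔI/Ī) = (-23/46.5) ÷ (34890/96195) = -1.364.

-1.364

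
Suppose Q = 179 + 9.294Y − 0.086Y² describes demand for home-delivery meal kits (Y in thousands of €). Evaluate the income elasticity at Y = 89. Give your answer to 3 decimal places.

At Y = 89: Q = 324.9600.
dQ/dY = 9.294 − 0.172Y = -6.01400.
η = (dQ/dY)·(Y/Q) = -6.01400 × (89/324.9600) = -1.647.

-1.647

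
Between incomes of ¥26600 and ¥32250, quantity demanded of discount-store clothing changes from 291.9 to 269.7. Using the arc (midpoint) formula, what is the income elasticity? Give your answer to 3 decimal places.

ΔQ = 269.7 − 291.9 = -22.2; midpoint Q̄ = (291.9 + 269.7)/2 = 280.8.
ΔI = 32250 − 26600 = 5650; midpoint Ī = (26600 + 32250)/2 = 29425.
η = (ΔQ/Q̄) ÷ (ΔI/Ī) = (-22.2/280.8) ÷ (5650/29425) = -0.412.

-0.412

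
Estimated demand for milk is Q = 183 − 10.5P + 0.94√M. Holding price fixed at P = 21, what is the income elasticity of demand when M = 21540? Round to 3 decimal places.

0.687

At P = 21, M = 21540: Q = 100.459.
Holding P constant, ∂Q/∂M = 0.94/(2√M) = 0.0032024.
η_M = (∂Q/∂M)·(M/Q) = 0.0032024 × (21540/100.459) = 0.687.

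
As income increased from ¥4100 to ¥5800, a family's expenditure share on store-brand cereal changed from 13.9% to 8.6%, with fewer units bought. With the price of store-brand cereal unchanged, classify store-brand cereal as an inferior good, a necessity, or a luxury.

inferior good

Quantity demanded falls as income rises, so η < 0.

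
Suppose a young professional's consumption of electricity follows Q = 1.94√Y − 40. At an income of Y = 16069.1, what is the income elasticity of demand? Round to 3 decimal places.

At Y = 16069.1: Q = 205.922.
dQ/dY = 1.94/(2√Y) = 0.00765202 at this income.
η = (dQ/dY)·(Y/Q) = 0.00765202 × (16069.1/205.922) = 0.597.

0.597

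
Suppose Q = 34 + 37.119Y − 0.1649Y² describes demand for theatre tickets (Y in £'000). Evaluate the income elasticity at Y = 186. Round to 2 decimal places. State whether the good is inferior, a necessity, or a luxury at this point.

At Y = 186: Q = 1233.2536.
dQ/dY = 37.119 − 0.3298Y = -24.22380.
η = (dQ/dY)·(Y/Q) = -24.22380 × (186/1233.2536) = -3.65.
η < 0 ⇒ inferior good.

-3.65 (inferior good)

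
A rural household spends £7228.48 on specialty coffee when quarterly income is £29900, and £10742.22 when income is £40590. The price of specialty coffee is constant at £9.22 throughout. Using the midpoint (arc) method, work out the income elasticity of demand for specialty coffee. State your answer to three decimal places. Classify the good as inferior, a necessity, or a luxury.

1.289 (luxury)

With a constant price, Q₁ = 7228.48/9.22 = 784.000 and Q₂ = 10742.22/9.22 = 1165.100 (equivalently, work directly with expenditure since P cancels).
Midpoint %ΔQ = (10742.22 − 7228.48)/8985.35 = 0.39105; midpoint %ΔI = (40590 − 29900)/35245 = 0.30331.
η = 0.39105 / 0.30331 = 1.289.
η > 1 ⇒ luxury.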